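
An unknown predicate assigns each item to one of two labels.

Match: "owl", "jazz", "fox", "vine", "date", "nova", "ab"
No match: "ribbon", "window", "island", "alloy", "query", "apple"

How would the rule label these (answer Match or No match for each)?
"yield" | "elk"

No match, Match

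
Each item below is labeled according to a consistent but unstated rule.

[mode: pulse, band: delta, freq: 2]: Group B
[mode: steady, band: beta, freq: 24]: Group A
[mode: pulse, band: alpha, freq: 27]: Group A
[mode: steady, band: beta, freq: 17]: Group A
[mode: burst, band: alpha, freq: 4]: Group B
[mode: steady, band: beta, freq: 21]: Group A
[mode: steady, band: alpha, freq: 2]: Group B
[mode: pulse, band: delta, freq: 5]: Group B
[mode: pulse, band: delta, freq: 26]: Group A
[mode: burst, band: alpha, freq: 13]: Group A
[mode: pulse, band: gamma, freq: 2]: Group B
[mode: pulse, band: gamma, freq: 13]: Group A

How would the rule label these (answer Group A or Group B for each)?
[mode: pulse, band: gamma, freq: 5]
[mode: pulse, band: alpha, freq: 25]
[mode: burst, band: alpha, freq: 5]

Group B, Group A, Group B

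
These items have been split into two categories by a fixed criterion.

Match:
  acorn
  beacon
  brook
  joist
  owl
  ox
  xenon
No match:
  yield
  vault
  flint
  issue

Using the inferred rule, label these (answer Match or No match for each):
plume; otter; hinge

The rule appears to be: contains 'o'.
plume — no 'o', hence No match. otter — has 'o', hence Match. hinge — no 'o', hence No match.

No match, Match, No match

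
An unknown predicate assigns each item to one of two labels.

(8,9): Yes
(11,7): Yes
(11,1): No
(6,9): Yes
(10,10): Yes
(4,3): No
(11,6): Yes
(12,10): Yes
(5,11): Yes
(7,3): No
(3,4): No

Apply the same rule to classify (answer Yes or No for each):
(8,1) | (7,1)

No, No

One predicate separates the groups cleanly: sum ≥ 15.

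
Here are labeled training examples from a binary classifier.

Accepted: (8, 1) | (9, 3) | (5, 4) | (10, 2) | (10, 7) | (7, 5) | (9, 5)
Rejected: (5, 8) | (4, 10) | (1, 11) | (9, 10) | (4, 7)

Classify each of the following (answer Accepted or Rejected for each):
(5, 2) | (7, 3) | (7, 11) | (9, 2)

Accepted, Accepted, Rejected, Accepted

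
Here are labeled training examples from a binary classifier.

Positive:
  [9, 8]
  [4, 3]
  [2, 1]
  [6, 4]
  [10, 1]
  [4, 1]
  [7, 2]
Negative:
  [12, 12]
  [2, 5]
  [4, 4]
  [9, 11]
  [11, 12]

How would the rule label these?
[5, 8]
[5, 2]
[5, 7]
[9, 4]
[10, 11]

The common property of the 'Positive' items is: first > second. No 'Negative' item has it.
[5, 8] → 5 < 8 → Negative. [5, 2] → 5 > 2 → Positive. [5, 7] → 5 < 7 → Negative. [9, 4] → 9 > 4 → Positive. [10, 11] → 10 < 11 → Negative.

Negative, Positive, Negative, Positive, Negative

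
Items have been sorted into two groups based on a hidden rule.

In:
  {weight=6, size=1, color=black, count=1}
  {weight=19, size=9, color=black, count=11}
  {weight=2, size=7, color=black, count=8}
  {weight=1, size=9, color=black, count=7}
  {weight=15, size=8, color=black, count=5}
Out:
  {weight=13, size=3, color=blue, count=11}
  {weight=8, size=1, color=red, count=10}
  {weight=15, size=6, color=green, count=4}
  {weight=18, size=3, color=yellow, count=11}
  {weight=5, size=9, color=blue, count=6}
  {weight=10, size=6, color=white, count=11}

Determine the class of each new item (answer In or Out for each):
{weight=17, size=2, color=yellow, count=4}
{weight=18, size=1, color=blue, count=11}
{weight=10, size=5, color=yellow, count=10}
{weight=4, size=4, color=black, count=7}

Out, Out, Out, In

Rule: color is black. This holds for each 'In' example and fails for each 'Out' one.
{weight=17, size=2, color=yellow, count=4}: Out (color is yellow). {weight=18, size=1, color=blue, count=11}: Out (color is blue). {weight=10, size=5, color=yellow, count=10}: Out (color is yellow). {weight=4, size=4, color=black, count=7}: In (color is black).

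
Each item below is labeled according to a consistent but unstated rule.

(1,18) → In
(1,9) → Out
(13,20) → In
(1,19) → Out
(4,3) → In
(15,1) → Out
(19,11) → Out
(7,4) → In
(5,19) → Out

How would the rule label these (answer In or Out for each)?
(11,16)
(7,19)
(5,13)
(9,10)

The common property of the 'In' items is: sum is odd. No 'Out' item has it.
(11,16) — 11+16 = 27, hence In.
(7,19) — 7+19 = 26, hence Out.
(5,13) — 5+13 = 18, hence Out.
(9,10) — 9+10 = 19, hence In.

In, Out, Out, In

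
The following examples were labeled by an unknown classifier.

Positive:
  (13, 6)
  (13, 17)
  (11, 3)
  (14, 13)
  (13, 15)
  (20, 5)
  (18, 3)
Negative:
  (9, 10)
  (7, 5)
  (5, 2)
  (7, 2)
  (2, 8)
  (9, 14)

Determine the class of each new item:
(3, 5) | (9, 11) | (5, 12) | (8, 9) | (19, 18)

Negative, Negative, Negative, Negative, Positive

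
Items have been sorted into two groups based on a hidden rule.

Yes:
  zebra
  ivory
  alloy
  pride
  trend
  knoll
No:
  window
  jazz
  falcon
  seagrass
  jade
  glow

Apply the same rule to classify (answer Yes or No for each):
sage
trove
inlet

The distinguishing property — odd length — holds for all the 'Yes' cases and none of the 'No' cases.
sage → length 4 → No.
trove → length 5 → Yes.
inlet → length 5 → Yes.

No, Yes, Yes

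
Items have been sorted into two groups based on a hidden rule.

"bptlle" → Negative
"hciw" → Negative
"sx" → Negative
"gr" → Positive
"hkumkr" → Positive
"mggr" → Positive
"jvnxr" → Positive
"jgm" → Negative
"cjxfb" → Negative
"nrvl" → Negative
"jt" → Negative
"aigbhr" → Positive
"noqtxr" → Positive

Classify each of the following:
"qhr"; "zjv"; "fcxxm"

Positive, Negative, Negative

Looking at the examples, the only property every 'Positive' case has and every 'Negative' case lacks is: ends with 'r'.
"qhr" → ends with 'r' → Positive.
"zjv" → ends with 'v' → Negative.
"fcxxm" → ends with 'm' → Negative.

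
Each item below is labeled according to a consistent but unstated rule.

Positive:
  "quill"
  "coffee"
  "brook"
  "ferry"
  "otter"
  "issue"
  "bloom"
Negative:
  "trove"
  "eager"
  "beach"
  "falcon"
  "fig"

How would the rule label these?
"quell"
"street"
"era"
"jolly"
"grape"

Positive, Positive, Negative, Positive, Negative

The common property of the 'Positive' items is: has a double letter. No 'Negative' item has it.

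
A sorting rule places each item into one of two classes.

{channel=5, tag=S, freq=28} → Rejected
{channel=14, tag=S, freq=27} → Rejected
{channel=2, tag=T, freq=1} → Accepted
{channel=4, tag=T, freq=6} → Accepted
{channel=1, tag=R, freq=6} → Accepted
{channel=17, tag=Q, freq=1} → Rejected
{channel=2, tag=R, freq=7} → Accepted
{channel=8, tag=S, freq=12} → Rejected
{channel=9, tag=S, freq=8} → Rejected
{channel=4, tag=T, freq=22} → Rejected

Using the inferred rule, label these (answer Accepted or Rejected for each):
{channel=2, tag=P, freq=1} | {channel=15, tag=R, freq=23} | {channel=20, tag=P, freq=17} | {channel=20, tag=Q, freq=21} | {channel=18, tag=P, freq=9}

Accepted, Rejected, Rejected, Rejected, Rejected

The pattern is that an item is 'Accepted' exactly when: channel ≤ 4 AND freq ≤ 7.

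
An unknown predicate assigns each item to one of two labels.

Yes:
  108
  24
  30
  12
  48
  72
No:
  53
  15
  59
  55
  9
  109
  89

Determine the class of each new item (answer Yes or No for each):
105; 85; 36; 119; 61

No, No, Yes, No, No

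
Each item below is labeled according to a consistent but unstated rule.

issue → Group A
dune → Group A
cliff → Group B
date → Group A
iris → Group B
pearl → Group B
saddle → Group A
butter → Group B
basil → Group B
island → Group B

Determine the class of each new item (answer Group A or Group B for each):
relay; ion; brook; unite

Group B, Group B, Group B, Group A

The pattern is that an item is 'Group A' exactly when: ends with 'e'.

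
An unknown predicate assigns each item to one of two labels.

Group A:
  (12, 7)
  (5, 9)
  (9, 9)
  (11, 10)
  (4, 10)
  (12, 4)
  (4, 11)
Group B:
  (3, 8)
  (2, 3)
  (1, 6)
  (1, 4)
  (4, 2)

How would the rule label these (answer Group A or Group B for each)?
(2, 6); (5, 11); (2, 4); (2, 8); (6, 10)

Group B, Group A, Group B, Group B, Group A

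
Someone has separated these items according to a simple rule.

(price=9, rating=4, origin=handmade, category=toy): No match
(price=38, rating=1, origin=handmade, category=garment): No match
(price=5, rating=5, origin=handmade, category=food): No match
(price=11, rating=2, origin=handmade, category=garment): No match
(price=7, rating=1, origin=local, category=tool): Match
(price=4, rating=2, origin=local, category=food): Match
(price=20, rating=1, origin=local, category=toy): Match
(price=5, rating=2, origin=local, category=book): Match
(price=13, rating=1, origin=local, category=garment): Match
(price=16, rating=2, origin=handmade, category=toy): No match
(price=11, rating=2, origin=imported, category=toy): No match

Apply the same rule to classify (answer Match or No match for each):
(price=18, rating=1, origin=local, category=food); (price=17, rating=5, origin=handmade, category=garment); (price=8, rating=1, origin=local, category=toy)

Match, No match, Match

The common property of the 'Match' items is: origin is local. No 'No match' item has it.
(price=18, rating=1, origin=local, category=food): origin is local, has this property → Match.
(price=17, rating=5, origin=handmade, category=garment): origin is handmade, lacks this property → No match.
(price=8, rating=1, origin=local, category=toy): origin is local, has this property → Match.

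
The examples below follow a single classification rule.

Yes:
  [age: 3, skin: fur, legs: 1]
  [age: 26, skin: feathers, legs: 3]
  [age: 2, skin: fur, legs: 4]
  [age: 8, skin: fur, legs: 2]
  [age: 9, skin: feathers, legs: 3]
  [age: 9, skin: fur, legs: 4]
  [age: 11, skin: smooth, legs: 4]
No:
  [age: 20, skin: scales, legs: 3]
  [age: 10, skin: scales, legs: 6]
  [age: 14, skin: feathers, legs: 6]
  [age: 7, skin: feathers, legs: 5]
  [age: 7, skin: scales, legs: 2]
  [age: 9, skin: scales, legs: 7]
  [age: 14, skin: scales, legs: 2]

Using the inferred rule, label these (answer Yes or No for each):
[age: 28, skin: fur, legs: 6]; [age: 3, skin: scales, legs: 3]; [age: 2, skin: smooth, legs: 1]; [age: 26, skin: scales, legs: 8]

No, No, Yes, No

The common property of the 'Yes' items is: skin is not scales AND legs ≤ 4. No 'No' item has it.
[age: 28, skin: fur, legs: 6]: skin is fur, legs = 6, doesn't qualify → No. [age: 3, skin: scales, legs: 3]: skin is scales, legs = 3, doesn't qualify → No. [age: 2, skin: smooth, legs: 1]: skin is smooth, legs = 1, checks out → Yes. [age: 26, skin: scales, legs: 8]: skin is scales, legs = 8, doesn't qualify → No.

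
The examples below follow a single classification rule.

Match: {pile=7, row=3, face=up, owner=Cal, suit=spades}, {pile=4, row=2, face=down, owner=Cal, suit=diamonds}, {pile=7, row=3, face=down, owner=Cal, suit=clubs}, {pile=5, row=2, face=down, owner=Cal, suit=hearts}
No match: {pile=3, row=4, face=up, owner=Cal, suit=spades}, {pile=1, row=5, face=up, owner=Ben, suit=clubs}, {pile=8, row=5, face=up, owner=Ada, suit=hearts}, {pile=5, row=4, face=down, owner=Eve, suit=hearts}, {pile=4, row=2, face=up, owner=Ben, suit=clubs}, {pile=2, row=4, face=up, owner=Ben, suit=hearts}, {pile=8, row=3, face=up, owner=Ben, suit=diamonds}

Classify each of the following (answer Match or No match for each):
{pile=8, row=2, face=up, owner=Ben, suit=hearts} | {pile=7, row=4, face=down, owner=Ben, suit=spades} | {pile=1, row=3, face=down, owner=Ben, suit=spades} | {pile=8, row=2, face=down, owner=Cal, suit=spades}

No match, No match, No match, Match

One predicate separates the groups cleanly: owner is Cal AND row ≤ 3.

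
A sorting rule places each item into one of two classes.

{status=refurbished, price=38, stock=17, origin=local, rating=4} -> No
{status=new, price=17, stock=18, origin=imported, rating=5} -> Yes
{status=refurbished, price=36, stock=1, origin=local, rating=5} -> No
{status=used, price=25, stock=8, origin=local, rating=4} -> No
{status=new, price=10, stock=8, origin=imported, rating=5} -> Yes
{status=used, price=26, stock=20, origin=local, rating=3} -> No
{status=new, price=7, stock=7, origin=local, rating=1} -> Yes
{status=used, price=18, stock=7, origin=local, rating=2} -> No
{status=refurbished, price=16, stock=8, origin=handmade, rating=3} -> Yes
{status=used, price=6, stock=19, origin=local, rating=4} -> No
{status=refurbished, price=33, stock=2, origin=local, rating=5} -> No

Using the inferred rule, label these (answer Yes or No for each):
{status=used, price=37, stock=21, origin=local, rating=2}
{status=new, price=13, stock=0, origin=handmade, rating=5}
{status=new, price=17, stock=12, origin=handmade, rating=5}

Rule: status is new OR origin is handmade. This holds for each 'Yes' example and fails for each 'No' one.
{status=used, price=37, stock=21, origin=local, rating=2}: No (status is used, origin is local).
{status=new, price=13, stock=0, origin=handmade, rating=5}: Yes (status is new, origin is handmade).
{status=new, price=17, stock=12, origin=handmade, rating=5}: Yes (status is new, origin is handmade).

No, Yes, Yes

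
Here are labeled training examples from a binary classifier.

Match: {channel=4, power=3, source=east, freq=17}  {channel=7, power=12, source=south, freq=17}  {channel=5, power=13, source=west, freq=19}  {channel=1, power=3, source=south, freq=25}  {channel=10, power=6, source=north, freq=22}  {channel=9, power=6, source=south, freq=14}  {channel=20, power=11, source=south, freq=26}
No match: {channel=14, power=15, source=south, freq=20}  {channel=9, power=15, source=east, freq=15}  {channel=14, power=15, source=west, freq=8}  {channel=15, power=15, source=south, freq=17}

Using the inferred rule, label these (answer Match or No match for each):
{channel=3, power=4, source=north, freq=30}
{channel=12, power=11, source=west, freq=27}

Match, Match

All 'Match' examples share one property — power ≤ 13 — and every 'No match' example lacks it.
{channel=3, power=4, source=north, freq=30}: power = 4, has this property → Match.
{channel=12, power=11, source=west, freq=27}: power = 11, has this property → Match.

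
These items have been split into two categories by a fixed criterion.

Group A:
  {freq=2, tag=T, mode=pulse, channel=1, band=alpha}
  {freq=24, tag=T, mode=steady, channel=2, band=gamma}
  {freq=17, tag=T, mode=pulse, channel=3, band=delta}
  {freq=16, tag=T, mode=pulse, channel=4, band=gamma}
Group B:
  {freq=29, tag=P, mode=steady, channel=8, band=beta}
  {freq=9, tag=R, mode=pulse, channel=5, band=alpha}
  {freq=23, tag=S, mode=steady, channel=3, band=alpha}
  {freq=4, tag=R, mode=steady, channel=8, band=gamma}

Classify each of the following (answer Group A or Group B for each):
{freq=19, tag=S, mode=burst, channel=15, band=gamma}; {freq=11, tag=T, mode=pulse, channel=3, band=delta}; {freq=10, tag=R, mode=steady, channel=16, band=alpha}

The distinguishing property — tag is T — holds for all the 'Group A' cases and none of the 'Group B' cases.
{freq=19, tag=S, mode=burst, channel=15, band=gamma}: tag is S — does not satisfy this, so Group B.
{freq=11, tag=T, mode=pulse, channel=3, band=delta}: tag is T — checks out, so Group A.
{freq=10, tag=R, mode=steady, channel=16, band=alpha}: tag is R — does not satisfy this, so Group B.

Group B, Group A, Group B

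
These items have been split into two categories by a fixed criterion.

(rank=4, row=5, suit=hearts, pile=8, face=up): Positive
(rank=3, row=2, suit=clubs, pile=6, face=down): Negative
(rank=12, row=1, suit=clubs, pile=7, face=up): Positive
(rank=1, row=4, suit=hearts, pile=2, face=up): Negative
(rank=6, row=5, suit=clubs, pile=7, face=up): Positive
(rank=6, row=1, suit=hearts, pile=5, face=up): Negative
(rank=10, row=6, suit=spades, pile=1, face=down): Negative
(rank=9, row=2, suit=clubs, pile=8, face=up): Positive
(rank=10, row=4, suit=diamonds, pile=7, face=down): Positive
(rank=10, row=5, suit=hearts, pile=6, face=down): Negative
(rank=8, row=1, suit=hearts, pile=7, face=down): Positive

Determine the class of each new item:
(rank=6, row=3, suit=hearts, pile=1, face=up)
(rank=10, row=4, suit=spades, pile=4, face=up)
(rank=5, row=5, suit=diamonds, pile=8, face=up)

Negative, Negative, Positive

'Positive' ⟺ pile ≥ 7.
(rank=6, row=3, suit=hearts, pile=1, face=up) — pile = 1, hence Negative. (rank=10, row=4, suit=spades, pile=4, face=up) — pile = 4, hence Negative. (rank=5, row=5, suit=diamonds, pile=8, face=up) — pile = 8, hence Positive.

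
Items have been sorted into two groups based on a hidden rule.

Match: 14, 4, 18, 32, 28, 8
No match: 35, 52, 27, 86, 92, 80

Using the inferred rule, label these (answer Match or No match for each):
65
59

'Match' ⟺ even AND at most 32.
65 → 65 is odd, 65 > 32 → No match. 59 → 59 is odd, 59 > 32 → No match.

No match, No match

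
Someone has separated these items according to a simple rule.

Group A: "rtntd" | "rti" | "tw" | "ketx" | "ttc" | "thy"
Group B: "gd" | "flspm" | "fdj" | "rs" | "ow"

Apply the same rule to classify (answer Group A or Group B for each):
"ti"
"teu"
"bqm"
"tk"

Group A, Group A, Group B, Group A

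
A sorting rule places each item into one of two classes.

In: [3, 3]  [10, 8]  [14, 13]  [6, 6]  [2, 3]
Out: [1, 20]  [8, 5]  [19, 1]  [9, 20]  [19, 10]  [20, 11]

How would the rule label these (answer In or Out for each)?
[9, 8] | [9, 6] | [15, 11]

In, Out, Out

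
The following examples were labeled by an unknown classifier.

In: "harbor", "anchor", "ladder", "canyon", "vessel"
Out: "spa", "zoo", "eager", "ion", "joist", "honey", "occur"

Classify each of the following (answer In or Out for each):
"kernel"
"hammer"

In, In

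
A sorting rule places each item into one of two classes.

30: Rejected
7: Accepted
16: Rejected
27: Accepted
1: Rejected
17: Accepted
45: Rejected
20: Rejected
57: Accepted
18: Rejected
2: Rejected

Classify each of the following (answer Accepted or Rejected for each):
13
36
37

Looking at the examples, the only property every 'Accepted' case has and every 'Rejected' case lacks is: ends in digit 7.
13 — last digit 3, hence Rejected. 36 — last digit 6, hence Rejected. 37 — last digit 7, hence Accepted.

Rejected, Rejected, Accepted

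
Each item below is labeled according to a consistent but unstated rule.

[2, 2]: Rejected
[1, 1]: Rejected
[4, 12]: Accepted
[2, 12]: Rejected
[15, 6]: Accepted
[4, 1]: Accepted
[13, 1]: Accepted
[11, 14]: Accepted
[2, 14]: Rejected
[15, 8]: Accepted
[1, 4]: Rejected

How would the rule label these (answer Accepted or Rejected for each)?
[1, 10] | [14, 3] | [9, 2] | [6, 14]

Every 'Accepted' example satisfies: first ≥ 4. None of the 'Rejected' examples do.
[1, 10]: first 1 — fails the rule, so Rejected.
[14, 3]: first 14 — qualifies, so Accepted.
[9, 2]: first 9 — qualifies, so Accepted.
[6, 14]: first 6 — qualifies, so Accepted.

Rejected, Accepted, Accepted, Accepted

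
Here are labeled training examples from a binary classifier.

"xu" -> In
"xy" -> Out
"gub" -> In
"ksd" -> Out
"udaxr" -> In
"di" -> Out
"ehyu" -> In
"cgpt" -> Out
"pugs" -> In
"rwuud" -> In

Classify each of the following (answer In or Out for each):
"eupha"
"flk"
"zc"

The classifier is using: contains 'u'.
"eupha": has 'u', satisfies this → In.
"flk": no 'u', doesn't match → Out.
"zc": no 'u', doesn't match → Out.

In, Out, Out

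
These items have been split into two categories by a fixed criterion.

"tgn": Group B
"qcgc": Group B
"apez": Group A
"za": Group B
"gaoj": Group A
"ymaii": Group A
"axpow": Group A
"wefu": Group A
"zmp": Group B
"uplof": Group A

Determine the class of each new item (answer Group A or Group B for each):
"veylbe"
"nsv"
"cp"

Group A, Group B, Group B

The common property of the 'Group A' items is: has ≥ 2 vowels. No 'Group B' item has it.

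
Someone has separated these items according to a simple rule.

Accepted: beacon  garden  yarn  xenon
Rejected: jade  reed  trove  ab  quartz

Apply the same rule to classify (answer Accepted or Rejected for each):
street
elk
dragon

Rejected, Rejected, Accepted

The common property of the 'Accepted' items is: contains 'n'. No 'Rejected' item has it.
street: Rejected (no 'n').
elk: Rejected (no 'n').
dragon: Accepted (has 'n').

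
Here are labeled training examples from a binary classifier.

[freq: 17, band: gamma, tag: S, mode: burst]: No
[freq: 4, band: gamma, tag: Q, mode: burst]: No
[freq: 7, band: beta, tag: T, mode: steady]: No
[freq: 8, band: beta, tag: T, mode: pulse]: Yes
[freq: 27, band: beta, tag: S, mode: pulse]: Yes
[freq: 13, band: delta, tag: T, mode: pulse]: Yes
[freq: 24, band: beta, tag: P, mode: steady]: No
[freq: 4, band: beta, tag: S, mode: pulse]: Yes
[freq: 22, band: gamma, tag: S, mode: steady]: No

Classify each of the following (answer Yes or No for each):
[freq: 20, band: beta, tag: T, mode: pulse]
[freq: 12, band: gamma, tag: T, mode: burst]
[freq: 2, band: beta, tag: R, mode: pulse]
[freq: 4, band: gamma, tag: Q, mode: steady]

The simplest hypothesis consistent with all the labels is: mode is pulse.
Yes: [freq: 20, band: beta, tag: T, mode: pulse], since mode is pulse.
No: [freq: 12, band: gamma, tag: T, mode: burst], since mode is burst.
Yes: [freq: 2, band: beta, tag: R, mode: pulse], since mode is pulse.
No: [freq: 4, band: gamma, tag: Q, mode: steady], since mode is steady.

Yes, No, Yes, No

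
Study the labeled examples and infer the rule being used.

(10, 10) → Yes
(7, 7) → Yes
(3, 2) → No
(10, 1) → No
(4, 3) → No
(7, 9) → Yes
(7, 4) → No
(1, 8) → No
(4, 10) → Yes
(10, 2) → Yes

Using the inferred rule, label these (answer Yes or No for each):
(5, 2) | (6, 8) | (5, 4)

No, Yes, No

'Yes' ⟺ sum is even.
No: (5, 2), since 5+2 = 7.
Yes: (6, 8), since 6+8 = 14.
No: (5, 4), since 5+4 = 9.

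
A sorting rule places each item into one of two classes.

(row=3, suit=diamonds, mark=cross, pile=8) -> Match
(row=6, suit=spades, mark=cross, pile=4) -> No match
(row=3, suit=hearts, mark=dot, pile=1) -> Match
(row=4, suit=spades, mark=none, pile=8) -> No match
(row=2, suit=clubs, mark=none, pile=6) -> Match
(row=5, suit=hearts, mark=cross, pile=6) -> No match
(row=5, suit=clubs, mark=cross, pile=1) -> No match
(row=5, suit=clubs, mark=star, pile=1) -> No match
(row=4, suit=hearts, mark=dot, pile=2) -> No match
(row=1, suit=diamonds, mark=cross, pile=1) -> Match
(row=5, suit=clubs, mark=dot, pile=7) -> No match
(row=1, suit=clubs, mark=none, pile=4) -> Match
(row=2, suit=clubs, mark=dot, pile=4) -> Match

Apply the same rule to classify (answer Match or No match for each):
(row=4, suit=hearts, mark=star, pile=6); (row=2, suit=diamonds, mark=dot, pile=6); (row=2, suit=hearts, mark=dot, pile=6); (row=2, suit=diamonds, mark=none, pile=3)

All 'Match' examples share one property — row ≤ 3 — and every 'No match' example lacks it.
(row=4, suit=hearts, mark=star, pile=6) — row = 4, hence No match. (row=2, suit=diamonds, mark=dot, pile=6) — row = 2, hence Match. (row=2, suit=hearts, mark=dot, pile=6) — row = 2, hence Match. (row=2, suit=diamonds, mark=none, pile=3) — row = 2, hence Match.

No match, Match, Match, Match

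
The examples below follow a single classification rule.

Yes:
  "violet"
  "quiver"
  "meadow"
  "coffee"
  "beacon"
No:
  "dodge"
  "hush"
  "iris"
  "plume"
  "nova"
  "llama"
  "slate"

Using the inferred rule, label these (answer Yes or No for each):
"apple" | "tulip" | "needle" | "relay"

No, No, Yes, No

The pattern is that an item is 'Yes' exactly when: length 6.
No: "apple", since length 5. No: "tulip", since length 5. Yes: "needle", since length 6. No: "relay", since length 5.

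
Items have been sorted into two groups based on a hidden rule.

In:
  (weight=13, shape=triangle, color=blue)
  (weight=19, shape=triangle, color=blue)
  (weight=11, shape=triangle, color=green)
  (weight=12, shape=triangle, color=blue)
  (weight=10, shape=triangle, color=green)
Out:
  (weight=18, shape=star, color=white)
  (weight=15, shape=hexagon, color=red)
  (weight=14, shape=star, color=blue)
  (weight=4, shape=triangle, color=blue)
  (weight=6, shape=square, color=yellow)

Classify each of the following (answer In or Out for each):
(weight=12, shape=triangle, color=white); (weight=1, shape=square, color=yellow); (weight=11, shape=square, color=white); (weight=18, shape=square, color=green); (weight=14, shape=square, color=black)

In, Out, Out, Out, Out

Rule: shape is triangle AND weight ≥ 6. This holds for each 'In' example and fails for each 'Out' one.
(weight=12, shape=triangle, color=white) — shape is triangle, weight = 12, hence In.
(weight=1, shape=square, color=yellow) — shape is square, weight = 1, hence Out.
(weight=11, shape=square, color=white) — shape is square, weight = 11, hence Out.
(weight=18, shape=square, color=green) — shape is square, weight = 18, hence Out.
(weight=14, shape=square, color=black) — shape is square, weight = 14, hence Out.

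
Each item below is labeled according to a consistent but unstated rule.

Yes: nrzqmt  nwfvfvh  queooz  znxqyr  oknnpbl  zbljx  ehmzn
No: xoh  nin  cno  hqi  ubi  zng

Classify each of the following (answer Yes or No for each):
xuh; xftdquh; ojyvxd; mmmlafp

The distinguishing property — length ≥ 5 — holds for all the 'Yes' cases and none of the 'No' cases.
xuh — length 3, hence No.
xftdquh — length 7, hence Yes.
ojyvxd — length 6, hence Yes.
mmmlafp — length 7, hence Yes.

No, Yes, Yes, Yes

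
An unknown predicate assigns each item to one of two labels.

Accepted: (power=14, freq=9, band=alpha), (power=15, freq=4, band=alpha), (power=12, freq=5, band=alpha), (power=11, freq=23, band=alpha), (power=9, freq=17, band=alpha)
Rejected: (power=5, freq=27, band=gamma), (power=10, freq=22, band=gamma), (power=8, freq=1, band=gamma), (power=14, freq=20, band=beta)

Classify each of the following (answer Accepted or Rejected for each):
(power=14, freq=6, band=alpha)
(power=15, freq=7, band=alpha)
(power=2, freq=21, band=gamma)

The classifier is using: band is alpha.
(power=14, freq=6, band=alpha) — band is alpha, hence Accepted.
(power=15, freq=7, band=alpha) — band is alpha, hence Accepted.
(power=2, freq=21, band=gamma) — band is gamma, hence Rejected.

Accepted, Accepted, Rejected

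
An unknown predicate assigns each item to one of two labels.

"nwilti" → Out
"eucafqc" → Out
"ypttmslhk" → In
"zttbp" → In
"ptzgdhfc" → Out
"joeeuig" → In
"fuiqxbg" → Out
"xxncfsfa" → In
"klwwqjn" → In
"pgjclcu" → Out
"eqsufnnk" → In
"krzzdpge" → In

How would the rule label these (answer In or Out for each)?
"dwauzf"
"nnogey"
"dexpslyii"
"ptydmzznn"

Out, In, In, In

The simplest hypothesis consistent with all the labels is: has a double letter.
"dwauzf" → no doubled letter → Out. "nnogey" → 'nn' doubled → In. "dexpslyii" → 'ii' doubled → In. "ptydmzznn" → 'zz' doubled → In.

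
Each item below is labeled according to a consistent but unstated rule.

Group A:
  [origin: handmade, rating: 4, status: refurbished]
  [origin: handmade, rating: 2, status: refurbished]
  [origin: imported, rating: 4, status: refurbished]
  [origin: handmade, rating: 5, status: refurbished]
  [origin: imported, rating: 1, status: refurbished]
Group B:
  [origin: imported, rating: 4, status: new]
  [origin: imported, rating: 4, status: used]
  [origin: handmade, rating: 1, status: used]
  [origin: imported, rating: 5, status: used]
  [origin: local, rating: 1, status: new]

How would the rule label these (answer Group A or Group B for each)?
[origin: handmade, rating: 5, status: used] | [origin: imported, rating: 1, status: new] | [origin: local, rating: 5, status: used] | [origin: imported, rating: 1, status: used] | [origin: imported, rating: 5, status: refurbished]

A rule that fits every label: status is refurbished — true of each 'Group A' example, false of each 'Group B' one.
[origin: handmade, rating: 5, status: used] — status is used, hence Group B.
[origin: imported, rating: 1, status: new] — status is new, hence Group B.
[origin: local, rating: 5, status: used] — status is used, hence Group B.
[origin: imported, rating: 1, status: used] — status is used, hence Group B.
[origin: imported, rating: 5, status: refurbished] — status is refurbished, hence Group A.

Group B, Group B, Group B, Group B, Group A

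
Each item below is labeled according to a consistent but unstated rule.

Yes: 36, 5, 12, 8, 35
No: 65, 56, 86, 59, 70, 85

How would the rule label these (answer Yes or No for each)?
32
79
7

Yes, No, Yes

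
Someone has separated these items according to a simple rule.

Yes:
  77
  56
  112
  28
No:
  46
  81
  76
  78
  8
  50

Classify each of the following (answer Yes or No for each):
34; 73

No, No

Rule: multiple of 7. This holds for each 'Yes' example and fails for each 'No' one.
34: 34 = 7·4 + 6, fails this test → No.
73: 73 = 7·10 + 3, fails this test → No.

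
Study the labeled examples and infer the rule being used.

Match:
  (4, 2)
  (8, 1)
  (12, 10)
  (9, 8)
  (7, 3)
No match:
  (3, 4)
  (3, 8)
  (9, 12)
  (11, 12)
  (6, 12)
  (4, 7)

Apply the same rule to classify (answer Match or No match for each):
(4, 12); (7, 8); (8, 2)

No match, No match, Match

One predicate separates the groups cleanly: first > second.
(4, 12): 4 < 12 — fails the rule, so No match.
(7, 8): 7 < 8 — fails the rule, so No match.
(8, 2): 8 > 2 — has this property, so Match.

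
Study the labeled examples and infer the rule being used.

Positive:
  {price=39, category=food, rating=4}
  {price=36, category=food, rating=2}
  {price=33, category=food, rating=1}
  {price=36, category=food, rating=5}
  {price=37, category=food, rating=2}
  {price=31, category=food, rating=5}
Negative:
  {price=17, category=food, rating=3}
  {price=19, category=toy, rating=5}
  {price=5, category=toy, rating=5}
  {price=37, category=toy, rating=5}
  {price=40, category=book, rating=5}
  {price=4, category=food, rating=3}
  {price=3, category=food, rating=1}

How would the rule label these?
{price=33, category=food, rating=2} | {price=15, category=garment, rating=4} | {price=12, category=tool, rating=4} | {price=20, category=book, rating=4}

Positive, Negative, Negative, Negative

Rule: category is food AND price ≥ 19. This holds for each 'Positive' example and fails for each 'Negative' one.
Positive: {price=33, category=food, rating=2}, since category is food, price = 33. Negative: {price=15, category=garment, rating=4}, since category is garment, price = 15. Negative: {price=12, category=tool, rating=4}, since category is tool, price = 12. Negative: {price=20, category=book, rating=4}, since category is book, price = 20.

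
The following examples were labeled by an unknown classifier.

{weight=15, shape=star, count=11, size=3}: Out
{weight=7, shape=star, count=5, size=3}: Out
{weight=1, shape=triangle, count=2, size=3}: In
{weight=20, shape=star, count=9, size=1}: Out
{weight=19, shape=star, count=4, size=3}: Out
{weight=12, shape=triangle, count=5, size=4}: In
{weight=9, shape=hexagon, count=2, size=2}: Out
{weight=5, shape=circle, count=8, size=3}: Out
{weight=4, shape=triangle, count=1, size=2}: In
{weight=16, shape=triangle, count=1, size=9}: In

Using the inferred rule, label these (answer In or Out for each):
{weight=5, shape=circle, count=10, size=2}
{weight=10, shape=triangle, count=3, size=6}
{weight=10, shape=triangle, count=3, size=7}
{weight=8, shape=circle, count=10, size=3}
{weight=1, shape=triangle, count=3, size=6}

Out, In, In, Out, In

Every 'In' example satisfies: shape is triangle. None of the 'Out' examples do.
{weight=5, shape=circle, count=10, size=2} — shape is circle, hence Out. {weight=10, shape=triangle, count=3, size=6} — shape is triangle, hence In. {weight=10, shape=triangle, count=3, size=7} — shape is triangle, hence In. {weight=8, shape=circle, count=10, size=3} — shape is circle, hence Out. {weight=1, shape=triangle, count=3, size=6} — shape is triangle, hence In.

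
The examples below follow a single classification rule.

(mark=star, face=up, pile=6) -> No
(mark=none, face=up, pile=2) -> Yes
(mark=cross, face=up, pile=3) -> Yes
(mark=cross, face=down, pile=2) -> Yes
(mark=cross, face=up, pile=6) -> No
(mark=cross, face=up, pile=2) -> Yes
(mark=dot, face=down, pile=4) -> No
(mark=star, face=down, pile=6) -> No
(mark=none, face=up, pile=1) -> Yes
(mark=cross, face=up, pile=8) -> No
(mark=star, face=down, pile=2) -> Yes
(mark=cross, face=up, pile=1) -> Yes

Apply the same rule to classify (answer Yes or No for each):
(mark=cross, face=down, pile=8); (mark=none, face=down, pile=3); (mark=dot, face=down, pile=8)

No, Yes, No

The pattern is that an item is 'Yes' exactly when: pile ≤ 3.
(mark=cross, face=down, pile=8) → pile = 8 → No.
(mark=none, face=down, pile=3) → pile = 3 → Yes.
(mark=dot, face=down, pile=8) → pile = 8 → No.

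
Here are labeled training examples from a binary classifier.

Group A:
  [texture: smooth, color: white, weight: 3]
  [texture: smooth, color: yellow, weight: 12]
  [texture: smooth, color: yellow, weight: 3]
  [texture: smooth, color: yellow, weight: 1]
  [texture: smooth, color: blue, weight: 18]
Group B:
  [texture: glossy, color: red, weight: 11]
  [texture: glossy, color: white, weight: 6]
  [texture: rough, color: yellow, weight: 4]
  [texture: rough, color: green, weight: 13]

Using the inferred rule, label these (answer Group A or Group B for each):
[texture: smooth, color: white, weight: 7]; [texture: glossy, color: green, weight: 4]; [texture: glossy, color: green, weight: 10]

Group A, Group B, Group B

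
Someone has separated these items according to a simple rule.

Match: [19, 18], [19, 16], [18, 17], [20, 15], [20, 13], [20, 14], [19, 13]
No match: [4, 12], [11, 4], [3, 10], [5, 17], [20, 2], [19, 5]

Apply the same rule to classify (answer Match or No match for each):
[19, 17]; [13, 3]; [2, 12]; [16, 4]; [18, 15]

Match, No match, No match, No match, Match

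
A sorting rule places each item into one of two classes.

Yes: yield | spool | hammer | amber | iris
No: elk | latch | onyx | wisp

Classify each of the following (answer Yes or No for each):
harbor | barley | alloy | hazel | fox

Yes, Yes, Yes, Yes, No

'Yes' ⟺ has ≥ 2 vowels.
harbor — 2 vowels, hence Yes.
barley — 2 vowels, hence Yes.
alloy — 2 vowels, hence Yes.
hazel — 2 vowels, hence Yes.
fox — 1 vowel, hence No.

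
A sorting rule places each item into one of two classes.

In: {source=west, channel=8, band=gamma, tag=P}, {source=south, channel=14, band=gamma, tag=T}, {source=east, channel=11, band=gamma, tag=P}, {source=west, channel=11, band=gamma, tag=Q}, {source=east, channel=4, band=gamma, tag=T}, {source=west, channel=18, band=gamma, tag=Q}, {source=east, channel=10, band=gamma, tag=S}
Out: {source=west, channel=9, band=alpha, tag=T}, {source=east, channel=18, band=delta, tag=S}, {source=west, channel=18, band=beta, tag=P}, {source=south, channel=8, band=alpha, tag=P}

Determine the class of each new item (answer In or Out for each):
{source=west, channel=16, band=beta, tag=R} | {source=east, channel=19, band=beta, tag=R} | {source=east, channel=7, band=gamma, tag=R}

Out, Out, In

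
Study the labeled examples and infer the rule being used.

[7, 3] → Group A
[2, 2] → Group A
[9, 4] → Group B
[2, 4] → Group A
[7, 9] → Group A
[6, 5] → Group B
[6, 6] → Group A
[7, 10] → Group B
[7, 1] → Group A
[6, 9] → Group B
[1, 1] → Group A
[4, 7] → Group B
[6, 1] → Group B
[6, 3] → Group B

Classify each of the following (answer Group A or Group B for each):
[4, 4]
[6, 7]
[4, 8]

Group A, Group B, Group A

Rule: sum is even. This holds for each 'Group A' example and fails for each 'Group B' one.
[4, 4] → 4+4 = 8 → Group A. [6, 7] → 6+7 = 13 → Group B. [4, 8] → 4+8 = 12 → Group A.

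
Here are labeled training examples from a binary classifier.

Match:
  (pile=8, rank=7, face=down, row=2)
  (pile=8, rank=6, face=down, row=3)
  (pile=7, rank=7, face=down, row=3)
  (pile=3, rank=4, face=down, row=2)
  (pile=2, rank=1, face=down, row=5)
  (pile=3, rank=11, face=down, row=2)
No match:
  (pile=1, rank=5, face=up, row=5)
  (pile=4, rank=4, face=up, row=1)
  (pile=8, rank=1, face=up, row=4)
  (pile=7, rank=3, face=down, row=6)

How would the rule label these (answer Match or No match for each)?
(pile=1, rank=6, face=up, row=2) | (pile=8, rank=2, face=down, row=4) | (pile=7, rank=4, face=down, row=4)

No match, Match, Match

The distinguishing property — face is down AND row ≤ 5 — holds for all the 'Match' cases and none of the 'No match' cases.
(pile=1, rank=6, face=up, row=2): face is up, row = 2 — does not satisfy this, so No match. (pile=8, rank=2, face=down, row=4): face is down, row = 4 — matches, so Match. (pile=7, rank=4, face=down, row=4): face is down, row = 4 — matches, so Match.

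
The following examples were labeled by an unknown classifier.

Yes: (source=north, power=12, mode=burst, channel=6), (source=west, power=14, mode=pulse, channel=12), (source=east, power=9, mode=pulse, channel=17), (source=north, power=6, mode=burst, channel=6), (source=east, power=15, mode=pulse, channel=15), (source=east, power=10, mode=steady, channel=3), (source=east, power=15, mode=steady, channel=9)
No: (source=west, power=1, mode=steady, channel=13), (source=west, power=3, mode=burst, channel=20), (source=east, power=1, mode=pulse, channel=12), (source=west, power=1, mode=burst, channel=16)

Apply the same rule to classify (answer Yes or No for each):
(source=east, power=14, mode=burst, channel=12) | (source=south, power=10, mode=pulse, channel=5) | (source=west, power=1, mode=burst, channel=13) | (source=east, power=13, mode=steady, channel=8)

Every 'Yes' example satisfies: power ≥ 6. None of the 'No' examples do.
Yes: (source=east, power=14, mode=burst, channel=12), since power = 14. Yes: (source=south, power=10, mode=pulse, channel=5), since power = 10. No: (source=west, power=1, mode=burst, channel=13), since power = 1. Yes: (source=east, power=13, mode=steady, channel=8), since power = 13.

Yes, Yes, No, Yes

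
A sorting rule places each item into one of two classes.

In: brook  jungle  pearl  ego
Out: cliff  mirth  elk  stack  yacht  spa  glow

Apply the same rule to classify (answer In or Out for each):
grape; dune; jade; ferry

In, In, In, Out

The distinguishing property — has ≥ 2 vowels — holds for all the 'In' cases and none of the 'Out' cases.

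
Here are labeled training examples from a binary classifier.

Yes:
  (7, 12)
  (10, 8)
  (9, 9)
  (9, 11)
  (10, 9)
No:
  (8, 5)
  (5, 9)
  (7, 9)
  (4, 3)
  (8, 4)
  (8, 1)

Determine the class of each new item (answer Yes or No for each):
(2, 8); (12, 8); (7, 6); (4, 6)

No, Yes, No, No

The simplest hypothesis consistent with all the labels is: sum ≥ 18.
(2, 8): 2+8 = 10, does not pass → No. (12, 8): 12+8 = 20, fits → Yes. (7, 6): 7+6 = 13, does not pass → No. (4, 6): 4+6 = 10, does not pass → No.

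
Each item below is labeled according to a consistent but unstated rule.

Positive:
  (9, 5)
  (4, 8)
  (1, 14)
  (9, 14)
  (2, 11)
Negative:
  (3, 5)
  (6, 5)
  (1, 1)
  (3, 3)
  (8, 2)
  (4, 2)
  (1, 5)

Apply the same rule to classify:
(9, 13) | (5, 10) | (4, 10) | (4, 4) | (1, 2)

The common property of the 'Positive' items is: sum ≥ 12. No 'Negative' item has it.
Positive: (9, 13), since 9+13 = 22. Positive: (5, 10), since 5+10 = 15. Positive: (4, 10), since 4+10 = 14. Negative: (4, 4), since 4+4 = 8. Negative: (1, 2), since 1+2 = 3.

Positive, Positive, Positive, Negative, Negative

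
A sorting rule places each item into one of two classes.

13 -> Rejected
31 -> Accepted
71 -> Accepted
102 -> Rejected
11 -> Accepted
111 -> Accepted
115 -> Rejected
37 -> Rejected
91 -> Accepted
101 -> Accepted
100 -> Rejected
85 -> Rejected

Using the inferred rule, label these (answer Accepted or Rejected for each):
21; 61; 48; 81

Accepted, Accepted, Rejected, Accepted

The rule appears to be: ends in digit 1.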